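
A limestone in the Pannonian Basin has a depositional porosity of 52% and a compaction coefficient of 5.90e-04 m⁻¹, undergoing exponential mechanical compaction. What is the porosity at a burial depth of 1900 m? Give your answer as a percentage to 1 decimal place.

16.9%

Working in km (1 km = 1000 m; c in km⁻¹ = c in m⁻¹ × 1000):
φ = φ₀·exp(−c·z) = 0.52 × exp(−0.59 × 1.9) = 0.52 × exp(−1.121)
  = 0.52 × 0.3260 = 0.1695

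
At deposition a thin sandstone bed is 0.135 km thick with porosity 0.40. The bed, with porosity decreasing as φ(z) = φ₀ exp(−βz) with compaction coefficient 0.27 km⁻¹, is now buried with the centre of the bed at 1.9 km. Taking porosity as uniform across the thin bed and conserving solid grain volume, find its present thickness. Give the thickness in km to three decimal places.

0.107 km

Porosity at 1.9 km: φ = 0.4·exp(−0.27×1.9) = 0.2395
Solid-volume conservation: h(1−φ) = h₀(1−φ₀) ⇒ h = h₀·(1−φ₀)/(1−φ)
h = 0.135 × (1 − 0.4)/(1 − 0.2395) = 0.135 × 0.7889 = 0.1065 km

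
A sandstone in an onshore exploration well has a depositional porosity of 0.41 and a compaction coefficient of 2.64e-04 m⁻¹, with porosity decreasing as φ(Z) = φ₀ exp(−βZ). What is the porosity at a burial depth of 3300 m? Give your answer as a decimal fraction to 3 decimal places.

Working in km (1 km = 1000 m; β in km⁻¹ = β in m⁻¹ × 1000):
φ = φ₀·exp(−β·Z) = 0.41 × exp(−0.264 × 3.3) = 0.41 × exp(−0.8712)
  = 0.41 × 0.4184 = 0.1716

0.172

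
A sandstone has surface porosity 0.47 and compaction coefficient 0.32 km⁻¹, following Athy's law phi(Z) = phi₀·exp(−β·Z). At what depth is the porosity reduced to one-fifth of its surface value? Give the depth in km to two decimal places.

5.03 km

phi/phi₀ = 1/5 ⇒ exp(−β·Z) = 1/5 ⇒ Z = ln(5) / β
Z = 1.6094 / 0.32 = 5.029 km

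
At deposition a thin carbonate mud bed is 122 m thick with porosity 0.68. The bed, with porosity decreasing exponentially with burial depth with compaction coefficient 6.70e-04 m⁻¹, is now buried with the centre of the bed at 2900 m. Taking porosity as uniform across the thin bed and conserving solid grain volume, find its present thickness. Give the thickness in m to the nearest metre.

Working in km (1 km = 1000 m; c in km⁻¹ = c in m⁻¹ × 1000):
Porosity at 2.9 km: phi = 0.68·exp(−0.67×2.9) = 0.0974
Solid-volume conservation: h(1−phi) = h₀(1−phi₀) ⇒ h = h₀·(1−phi₀)/(1−phi)
h = 0.122 × (1 − 0.68)/(1 − 0.0974) = 0.122 × 0.3545 = 0.0433 km

43 m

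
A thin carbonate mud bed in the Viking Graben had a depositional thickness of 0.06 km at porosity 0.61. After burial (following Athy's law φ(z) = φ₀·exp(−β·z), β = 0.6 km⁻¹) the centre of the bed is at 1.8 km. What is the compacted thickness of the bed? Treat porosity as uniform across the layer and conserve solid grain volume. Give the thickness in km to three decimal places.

Porosity at 1.8 km: φ = 0.61·exp(−0.6×1.8) = 0.2072
Solid-volume conservation: h(1−φ) = h₀(1−φ₀) ⇒ h = h₀·(1−φ₀)/(1−φ)
h = 0.06 × (1 − 0.61)/(1 − 0.2072) = 0.06 × 0.4919 = 0.0295 km

0.030 km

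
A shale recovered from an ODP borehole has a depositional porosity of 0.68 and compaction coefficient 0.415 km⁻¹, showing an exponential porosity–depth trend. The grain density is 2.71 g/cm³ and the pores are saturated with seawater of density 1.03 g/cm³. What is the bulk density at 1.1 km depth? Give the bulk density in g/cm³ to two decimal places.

Porosity at depth: n = 0.68·exp(−0.415×1.1) = 0.68×0.6335 = 0.4308
Bulk density: ρ_b = (1−n)ρ_g + n·ρ_f = 0.5692×2.71 + 0.4308×1.03
       = 1.543 + 0.444 = 1.986 g/cm³

1.99 g/cm³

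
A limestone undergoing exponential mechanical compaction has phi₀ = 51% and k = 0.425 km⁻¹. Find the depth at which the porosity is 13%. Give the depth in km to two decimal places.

Invert Athy's law: d = ln(phi₀/phi) / k
d = ln(0.51/0.13) / 0.425 = ln(3.923) / 0.425 = 1.3669 / 0.425 = 3.216 km

3.22 km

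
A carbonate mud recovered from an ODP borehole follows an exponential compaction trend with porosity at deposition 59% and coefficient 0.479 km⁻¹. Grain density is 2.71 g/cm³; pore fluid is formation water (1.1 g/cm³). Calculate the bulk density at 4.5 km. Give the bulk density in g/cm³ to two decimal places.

2.60 g/cm³

Porosity at depth: phi = 0.59·exp(−0.479×4.5) = 0.59×0.1158 = 0.0683
Bulk density: ρ_b = (1−phi)ρ_g + phi·ρ_f = 0.9317×2.71 + 0.0683×1.1
       = 2.525 + 0.075 = 2.600 g/cm³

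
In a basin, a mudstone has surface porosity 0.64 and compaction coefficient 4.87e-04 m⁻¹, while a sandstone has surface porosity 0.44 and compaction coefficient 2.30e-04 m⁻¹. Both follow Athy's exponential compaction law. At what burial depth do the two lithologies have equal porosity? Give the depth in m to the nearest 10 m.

Working in km (1 km = 1000 m; β in km⁻¹ = β in m⁻¹ × 1000):
Set φ₀ₐ e^(−βₐZ) = φ₀ᵦ e^(−βᵦZ) ⇒ ln(φ₀ₐ/φ₀ᵦ) = (βₐ − βᵦ)·Z
Z = ln(0.64/0.44) / (0.487 − 0.23) = 0.3747 / 0.257 = 1.458 km

1460 m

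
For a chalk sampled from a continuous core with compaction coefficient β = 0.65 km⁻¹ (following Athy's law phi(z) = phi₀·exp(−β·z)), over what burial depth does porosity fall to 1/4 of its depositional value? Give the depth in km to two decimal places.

2.13 km

phi/phi₀ = 1/4 ⇒ exp(−β·z) = 1/4 ⇒ z = ln(4) / β
z = 1.3863 / 0.65 = 2.133 km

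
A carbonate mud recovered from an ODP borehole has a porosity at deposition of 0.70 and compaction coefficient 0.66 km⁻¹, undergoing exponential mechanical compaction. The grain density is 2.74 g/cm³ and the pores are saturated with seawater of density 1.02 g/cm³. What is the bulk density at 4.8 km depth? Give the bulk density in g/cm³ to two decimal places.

2.69 g/cm³

Porosity at depth: phi = 0.7·exp(−0.66×4.8) = 0.7×0.0421 = 0.0295
Bulk density: ρ_b = (1−phi)ρ_g + phi·ρ_f = 0.9705×2.74 + 0.0295×1.02
       = 2.659 + 0.030 = 2.689 g/cm³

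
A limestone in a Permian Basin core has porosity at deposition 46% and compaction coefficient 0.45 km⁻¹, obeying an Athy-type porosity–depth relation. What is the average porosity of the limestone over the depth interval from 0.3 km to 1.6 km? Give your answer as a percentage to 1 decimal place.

30.4%

⟨phi⟩ = (1/(Z₂−Z₁)) ∫ phi₀ e^(−βZ) dZ = phi₀·(e^(−β·Z₁) − e^(−β·Z₂)) / (β·(Z₂−Z₁))
e^(−0.45×0.3) = 0.8737; e^(−0.45×1.6) = 0.4868
⟨phi⟩ = 0.46 × (0.8737 − 0.4868) / (0.45 × 1.3) = 0.46 × 0.6615 = 0.3043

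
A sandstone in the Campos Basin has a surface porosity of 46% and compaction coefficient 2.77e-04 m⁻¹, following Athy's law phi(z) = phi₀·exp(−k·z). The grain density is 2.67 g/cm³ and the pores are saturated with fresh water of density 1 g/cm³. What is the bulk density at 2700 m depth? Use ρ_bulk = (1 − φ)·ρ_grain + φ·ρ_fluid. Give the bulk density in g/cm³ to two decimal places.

2.31 g/cm³

Working in km (1 km = 1000 m; k in km⁻¹ = k in m⁻¹ × 1000):
Porosity at depth: phi = 0.46·exp(−0.277×2.7) = 0.46×0.4734 = 0.2177
Bulk density: ρ_b = (1−phi)ρ_g + phi·ρ_f = 0.7823×2.67 + 0.2177×1
       = 2.089 + 0.218 = 2.306 g/cm³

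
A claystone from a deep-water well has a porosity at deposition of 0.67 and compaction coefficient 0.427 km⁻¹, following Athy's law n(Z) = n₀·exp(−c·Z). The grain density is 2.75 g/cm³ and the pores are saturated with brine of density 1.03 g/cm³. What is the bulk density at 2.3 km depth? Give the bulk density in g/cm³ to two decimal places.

2.32 g/cm³

Porosity at depth: n = 0.67·exp(−0.427×2.3) = 0.67×0.3745 = 0.2509
Bulk density: ρ_b = (1−n)ρ_g + n·ρ_f = 0.7491×2.75 + 0.2509×1.03
       = 2.060 + 0.258 = 2.318 g/cm³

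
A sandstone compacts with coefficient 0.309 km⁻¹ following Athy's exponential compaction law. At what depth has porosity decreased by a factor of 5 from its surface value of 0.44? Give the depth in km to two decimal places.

5.21 km

n/n₀ = 1/5 ⇒ exp(−k·d) = 1/5 ⇒ d = ln(5) / k
d = 1.6094 / 0.309 = 5.209 km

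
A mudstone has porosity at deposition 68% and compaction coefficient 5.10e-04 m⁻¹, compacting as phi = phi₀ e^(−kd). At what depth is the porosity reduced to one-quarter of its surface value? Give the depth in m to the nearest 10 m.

Working in km (1 km = 1000 m; k in km⁻¹ = k in m⁻¹ × 1000):
phi/phi₀ = 1/4 ⇒ exp(−k·d) = 1/4 ⇒ d = ln(4) / k
d = 1.3863 / 0.51 = 2.718 km

2720 m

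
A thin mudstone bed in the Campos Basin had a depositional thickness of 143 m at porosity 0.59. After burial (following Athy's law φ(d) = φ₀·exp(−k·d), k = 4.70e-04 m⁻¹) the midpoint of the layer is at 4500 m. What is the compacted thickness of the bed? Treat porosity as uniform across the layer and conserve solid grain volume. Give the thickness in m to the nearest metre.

63 m

Working in km (1 km = 1000 m; k in km⁻¹ = k in m⁻¹ × 1000):
Porosity at 4.5 km: φ = 0.59·exp(−0.47×4.5) = 0.0712
Solid-volume conservation: h(1−φ) = h₀(1−φ₀) ⇒ h = h₀·(1−φ₀)/(1−φ)
h = 0.143 × (1 − 0.59)/(1 − 0.0712) = 0.143 × 0.4414 = 0.0631 km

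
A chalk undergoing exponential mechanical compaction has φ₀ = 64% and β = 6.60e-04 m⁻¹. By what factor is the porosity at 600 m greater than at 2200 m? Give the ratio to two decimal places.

2.87

Working in km (1 km = 1000 m; β in km⁻¹ = β in m⁻¹ × 1000):
φ(d₁)/φ(d₂) = e^(−β·d₁)/e^(−β·d₂) = e^{β(d₂−d₁)}
= exp(0.66 × 1.6) = exp(1.056) = 2.8748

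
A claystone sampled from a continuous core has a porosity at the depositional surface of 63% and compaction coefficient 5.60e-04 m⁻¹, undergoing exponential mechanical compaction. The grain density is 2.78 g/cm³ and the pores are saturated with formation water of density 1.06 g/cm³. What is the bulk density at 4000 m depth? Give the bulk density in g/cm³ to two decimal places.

2.66 g/cm³

Working in km (1 km = 1000 m; β in km⁻¹ = β in m⁻¹ × 1000):
Porosity at depth: φ = 0.63·exp(−0.56×4) = 0.63×0.1065 = 0.0671
Bulk density: ρ_b = (1−φ)ρ_g + φ·ρ_f = 0.9329×2.78 + 0.0671×1.06
       = 2.594 + 0.071 = 2.665 g/cm³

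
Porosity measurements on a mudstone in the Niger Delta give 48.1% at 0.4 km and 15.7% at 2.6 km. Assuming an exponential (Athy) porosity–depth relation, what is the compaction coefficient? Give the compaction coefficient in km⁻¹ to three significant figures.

0.509 km⁻¹

Athy: φ(z) = φ₀ e^(−kz) ⇒ φ₁/φ₂ = e^{k(z₂−z₁)} ⇒ k = ln(φ₁/φ₂)/(z₂−z₁)
k = ln(0.481/0.157) / (2.6 − 0.4) = ln(3.064) / 2.2 = 1.1196 / 2.2 = 0.5089 km⁻¹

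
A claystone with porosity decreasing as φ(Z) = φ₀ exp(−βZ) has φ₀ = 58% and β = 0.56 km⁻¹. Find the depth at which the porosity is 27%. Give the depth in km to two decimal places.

1.37 km

Invert Athy's law: Z = ln(φ₀/φ) / β
Z = ln(0.58/0.27) / 0.56 = ln(2.148) / 0.56 = 0.7646 / 0.56 = 1.365 km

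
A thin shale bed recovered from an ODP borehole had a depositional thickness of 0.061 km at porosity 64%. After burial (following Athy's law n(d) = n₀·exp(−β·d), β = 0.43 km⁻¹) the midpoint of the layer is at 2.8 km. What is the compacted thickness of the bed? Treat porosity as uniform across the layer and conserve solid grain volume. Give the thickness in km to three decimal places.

0.027 km

Porosity at 2.8 km: n = 0.64·exp(−0.43×2.8) = 0.1920
Solid-volume conservation: h(1−n) = h₀(1−n₀) ⇒ h = h₀·(1−n₀)/(1−n)
h = 0.061 × (1 − 0.64)/(1 − 0.1920) = 0.061 × 0.4455 = 0.0272 km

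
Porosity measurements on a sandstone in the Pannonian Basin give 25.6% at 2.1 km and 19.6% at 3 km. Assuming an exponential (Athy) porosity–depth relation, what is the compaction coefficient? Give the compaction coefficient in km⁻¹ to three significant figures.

0.297 km⁻¹

Athy: n(z) = n₀ e^(−kz) ⇒ n₁/n₂ = e^{k(z₂−z₁)} ⇒ k = ln(n₁/n₂)/(z₂−z₁)
k = ln(0.256/0.196) / (3 − 2.1) = ln(1.306) / 0.9 = 0.2671 / 0.9 = 0.2967 km⁻¹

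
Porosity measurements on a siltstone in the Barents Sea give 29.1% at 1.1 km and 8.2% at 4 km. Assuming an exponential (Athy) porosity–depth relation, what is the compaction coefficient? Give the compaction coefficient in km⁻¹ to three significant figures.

0.437 km⁻¹

Athy: phi(Z) = phi₀ e^(−βZ) ⇒ phi₁/phi₂ = e^{β(Z₂−Z₁)} ⇒ β = ln(phi₁/phi₂)/(Z₂−Z₁)
β = ln(0.291/0.082) / (4 − 1.1) = ln(3.549) / 2.9 = 1.2666 / 2.9 = 0.4368 km⁻¹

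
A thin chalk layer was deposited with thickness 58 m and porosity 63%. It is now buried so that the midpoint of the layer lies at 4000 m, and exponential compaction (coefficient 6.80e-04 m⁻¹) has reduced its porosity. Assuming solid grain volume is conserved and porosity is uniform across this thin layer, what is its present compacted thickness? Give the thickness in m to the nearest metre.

Working in km (1 km = 1000 m; k in km⁻¹ = k in m⁻¹ × 1000):
Porosity at 4 km: phi = 0.63·exp(−0.68×4) = 0.0415
Solid-volume conservation: h(1−phi) = h₀(1−phi₀) ⇒ h = h₀·(1−phi₀)/(1−phi)
h = 0.058 × (1 − 0.63)/(1 − 0.0415) = 0.058 × 0.3860 = 0.0224 km

22 m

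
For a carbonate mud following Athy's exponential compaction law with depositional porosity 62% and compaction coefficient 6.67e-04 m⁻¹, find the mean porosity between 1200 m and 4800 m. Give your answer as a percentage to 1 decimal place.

10.5%

Working in km (1 km = 1000 m; k in km⁻¹ = k in m⁻¹ × 1000):
⟨phi⟩ = (1/(Z₂−Z₁)) ∫ phi₀ e^(−kZ) dZ = phi₀·(e^(−k·Z₁) − e^(−k·Z₂)) / (k·(Z₂−Z₁))
e^(−0.667×1.2) = 0.4491; e^(−0.667×4.8) = 0.0407
⟨phi⟩ = 0.62 × (0.4491 − 0.0407) / (0.667 × 3.6) = 0.62 × 0.1701 = 0.1055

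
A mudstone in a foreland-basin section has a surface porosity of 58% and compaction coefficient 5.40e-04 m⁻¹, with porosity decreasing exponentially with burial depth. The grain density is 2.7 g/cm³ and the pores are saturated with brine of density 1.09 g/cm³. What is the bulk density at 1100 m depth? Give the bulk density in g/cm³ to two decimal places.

2.18 g/cm³

Working in km (1 km = 1000 m; k in km⁻¹ = k in m⁻¹ × 1000):
Porosity at depth: n = 0.58·exp(−0.54×1.1) = 0.58×0.5521 = 0.3202
Bulk density: ρ_b = (1−n)ρ_g + n·ρ_f = 0.6798×2.7 + 0.3202×1.09
       = 1.835 + 0.349 = 2.184 g/cm³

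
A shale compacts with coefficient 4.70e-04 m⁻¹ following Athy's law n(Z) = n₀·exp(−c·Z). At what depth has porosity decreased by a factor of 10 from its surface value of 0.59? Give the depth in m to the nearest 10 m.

Working in km (1 km = 1000 m; c in km⁻¹ = c in m⁻¹ × 1000):
n/n₀ = 1/10 ⇒ exp(−c·Z) = 1/10 ⇒ Z = ln(10) / c
Z = 2.3026 / 0.47 = 4.899 km

4900 m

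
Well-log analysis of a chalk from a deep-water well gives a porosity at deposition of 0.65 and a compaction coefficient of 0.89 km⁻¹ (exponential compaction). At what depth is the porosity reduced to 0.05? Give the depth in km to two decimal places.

2.88 km

Invert Athy's law: z = ln(φ₀/φ) / c
z = ln(0.65/0.05) / 0.89 = ln(13) / 0.89 = 2.5649 / 0.89 = 2.882 km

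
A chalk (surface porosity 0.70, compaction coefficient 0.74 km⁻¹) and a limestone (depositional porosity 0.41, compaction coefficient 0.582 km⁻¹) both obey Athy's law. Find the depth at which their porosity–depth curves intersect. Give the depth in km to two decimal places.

Set φ₀ₐ e^(−cₐz) = φ₀ᵦ e^(−cᵦz) ⇒ ln(φ₀ₐ/φ₀ᵦ) = (cₐ − cᵦ)·z
z = ln(0.7/0.41) / (0.74 − 0.582) = 0.5349 / 0.158 = 3.386 km

3.39 km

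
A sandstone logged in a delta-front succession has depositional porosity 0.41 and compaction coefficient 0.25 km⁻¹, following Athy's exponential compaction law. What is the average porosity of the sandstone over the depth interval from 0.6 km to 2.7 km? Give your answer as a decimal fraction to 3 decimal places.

⟨φ⟩ = (1/(d₂−d₁)) ∫ φ₀ e^(−kd) dd = φ₀·(e^(−k·d₁) − e^(−k·d₂)) / (k·(d₂−d₁))
e^(−0.25×0.6) = 0.8607; e^(−0.25×2.7) = 0.5092
⟨φ⟩ = 0.41 × (0.8607 − 0.5092) / (0.25 × 2.1) = 0.41 × 0.6696 = 0.2745

0.275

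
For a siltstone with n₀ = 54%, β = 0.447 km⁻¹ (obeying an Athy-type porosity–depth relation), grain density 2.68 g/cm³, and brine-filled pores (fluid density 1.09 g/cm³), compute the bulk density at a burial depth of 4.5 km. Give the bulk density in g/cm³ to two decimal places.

2.57 g/cm³

Porosity at depth: n = 0.54·exp(−0.447×4.5) = 0.54×0.1338 = 0.0722
Bulk density: ρ_b = (1−n)ρ_g + n·ρ_f = 0.9278×2.68 + 0.0722×1.09
       = 2.486 + 0.079 = 2.565 g/cm³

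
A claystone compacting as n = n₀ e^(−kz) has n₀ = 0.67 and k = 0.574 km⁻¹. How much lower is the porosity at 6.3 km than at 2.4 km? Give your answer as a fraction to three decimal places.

n(2.4) = 0.67·e^(−0.574×2.4) = 0.1690
n(6.3) = 0.67·e^(−0.574×6.3) = 0.0180
Δn = 0.1690 − 0.0180 = 0.1509

0.151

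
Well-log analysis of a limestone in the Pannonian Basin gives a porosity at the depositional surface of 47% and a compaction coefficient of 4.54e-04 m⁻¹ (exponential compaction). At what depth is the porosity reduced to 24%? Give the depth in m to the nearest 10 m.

1480 m

Working in km (1 km = 1000 m; k in km⁻¹ = k in m⁻¹ × 1000):
Invert Athy's law: d = ln(φ₀/φ) / k
d = ln(0.47/0.24) / 0.454 = ln(1.958) / 0.454 = 0.6721 / 0.454 = 1.480 km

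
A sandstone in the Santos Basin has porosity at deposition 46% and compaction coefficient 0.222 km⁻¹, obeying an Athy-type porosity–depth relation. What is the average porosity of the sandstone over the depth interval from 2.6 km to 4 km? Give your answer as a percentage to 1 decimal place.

22.2%

⟨n⟩ = (1/(z₂−z₁)) ∫ n₀ e^(−kz) dz = n₀·(e^(−k·z₁) − e^(−k·z₂)) / (k·(z₂−z₁))
e^(−0.222×2.6) = 0.5615; e^(−0.222×4) = 0.4115
⟨n⟩ = 0.46 × (0.5615 − 0.4115) / (0.222 × 1.4) = 0.46 × 0.4826 = 0.2220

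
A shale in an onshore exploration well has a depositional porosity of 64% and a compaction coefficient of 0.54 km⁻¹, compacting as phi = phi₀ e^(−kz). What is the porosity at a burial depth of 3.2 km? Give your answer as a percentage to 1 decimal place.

11.4%

phi = phi₀·exp(−k·z) = 0.64 × exp(−0.54 × 3.2) = 0.64 × exp(−1.728)
  = 0.64 × 0.1776 = 0.1137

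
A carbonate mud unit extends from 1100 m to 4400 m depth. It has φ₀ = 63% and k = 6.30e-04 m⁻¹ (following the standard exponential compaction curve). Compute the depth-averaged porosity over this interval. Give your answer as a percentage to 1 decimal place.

Working in km (1 km = 1000 m; k in km⁻¹ = k in m⁻¹ × 1000):
⟨φ⟩ = (1/(z₂−z₁)) ∫ φ₀ e^(−kz) dz = φ₀·(e^(−k·z₁) − e^(−k·z₂)) / (k·(z₂−z₁))
e^(−0.63×1.1) = 0.5001; e^(−0.63×4.4) = 0.0625
⟨φ⟩ = 0.63 × (0.5001 − 0.0625) / (0.63 × 3.3) = 0.63 × 0.2105 = 0.1326

13.3%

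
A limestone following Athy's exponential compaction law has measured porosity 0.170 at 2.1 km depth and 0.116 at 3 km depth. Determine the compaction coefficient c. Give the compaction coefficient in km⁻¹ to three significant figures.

0.425 km⁻¹

Athy: phi(d) = phi₀ e^(−cd) ⇒ phi₁/phi₂ = e^{c(d₂−d₁)} ⇒ c = ln(phi₁/phi₂)/(d₂−d₁)
c = ln(0.17/0.116) / (3 − 2.1) = ln(1.466) / 0.9 = 0.3822 / 0.9 = 0.4247 km⁻¹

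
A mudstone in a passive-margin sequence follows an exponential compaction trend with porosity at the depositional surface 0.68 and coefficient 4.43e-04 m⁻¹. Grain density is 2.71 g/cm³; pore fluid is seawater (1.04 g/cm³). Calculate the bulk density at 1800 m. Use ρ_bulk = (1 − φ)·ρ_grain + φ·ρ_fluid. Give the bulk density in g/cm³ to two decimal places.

2.20 g/cm³

Working in km (1 km = 1000 m; k in km⁻¹ = k in m⁻¹ × 1000):
Porosity at depth: φ = 0.68·exp(−0.443×1.8) = 0.68×0.4505 = 0.3063
Bulk density: ρ_b = (1−φ)ρ_g + φ·ρ_f = 0.6937×2.71 + 0.3063×1.04
       = 1.880 + 0.319 = 2.198 g/cm³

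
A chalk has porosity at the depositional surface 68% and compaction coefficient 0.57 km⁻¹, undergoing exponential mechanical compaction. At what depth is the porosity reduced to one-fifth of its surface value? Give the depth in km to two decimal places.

2.82 km

phi/phi₀ = 1/5 ⇒ exp(−β·Z) = 1/5 ⇒ Z = ln(5) / β
Z = 1.6094 / 0.57 = 2.824 km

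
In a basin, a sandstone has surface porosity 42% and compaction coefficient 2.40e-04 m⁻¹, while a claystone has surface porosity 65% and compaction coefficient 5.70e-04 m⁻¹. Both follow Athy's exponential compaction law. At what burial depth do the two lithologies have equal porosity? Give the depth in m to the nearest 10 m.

1320 m

Working in km (1 km = 1000 m; c in km⁻¹ = c in m⁻¹ × 1000):
Set φ₀ₐ e^(−cₐZ) = φ₀ᵦ e^(−cᵦZ) ⇒ ln(φ₀ₐ/φ₀ᵦ) = (cₐ − cᵦ)·Z
Z = ln(0.42/0.65) / (0.24 − 0.57) = -0.4367 / -0.33 = 1.323 km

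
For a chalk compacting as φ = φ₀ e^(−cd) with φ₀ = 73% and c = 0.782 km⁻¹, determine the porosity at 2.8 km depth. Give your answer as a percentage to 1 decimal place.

8.2%

φ = φ₀·exp(−c·d) = 0.73 × exp(−0.782 × 2.8) = 0.73 × exp(−2.19)
  = 0.73 × 0.1120 = 0.0817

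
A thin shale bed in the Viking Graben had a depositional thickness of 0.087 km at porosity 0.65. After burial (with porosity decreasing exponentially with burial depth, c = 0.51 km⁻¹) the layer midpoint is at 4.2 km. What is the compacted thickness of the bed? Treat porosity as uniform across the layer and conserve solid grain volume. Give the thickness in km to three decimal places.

Porosity at 4.2 km: phi = 0.65·exp(−0.51×4.2) = 0.0763
Solid-volume conservation: h(1−phi) = h₀(1−phi₀) ⇒ h = h₀·(1−phi₀)/(1−phi)
h = 0.087 × (1 − 0.65)/(1 − 0.0763) = 0.087 × 0.3789 = 0.0330 km

0.033 km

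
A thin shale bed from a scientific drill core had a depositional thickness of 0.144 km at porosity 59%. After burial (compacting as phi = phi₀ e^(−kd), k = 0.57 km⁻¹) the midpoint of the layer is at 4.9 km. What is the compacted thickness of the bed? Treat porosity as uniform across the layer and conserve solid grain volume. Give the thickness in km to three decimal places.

0.061 km

Porosity at 4.9 km: phi = 0.59·exp(−0.57×4.9) = 0.0361
Solid-volume conservation: h(1−phi) = h₀(1−phi₀) ⇒ h = h₀·(1−phi₀)/(1−phi)
h = 0.144 × (1 − 0.59)/(1 − 0.0361) = 0.144 × 0.4254 = 0.0613 km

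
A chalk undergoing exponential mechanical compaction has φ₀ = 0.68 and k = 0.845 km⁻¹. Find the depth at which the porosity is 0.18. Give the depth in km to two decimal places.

Invert Athy's law: d = ln(φ₀/φ) / k
d = ln(0.68/0.18) / 0.845 = ln(3.778) / 0.845 = 1.3291 / 0.845 = 1.573 km

1.57 km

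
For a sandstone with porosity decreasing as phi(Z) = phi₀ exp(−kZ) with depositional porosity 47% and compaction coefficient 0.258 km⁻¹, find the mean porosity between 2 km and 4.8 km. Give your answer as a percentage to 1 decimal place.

⟨phi⟩ = (1/(Z₂−Z₁)) ∫ phi₀ e^(−kZ) dZ = phi₀·(e^(−k·Z₁) − e^(−k·Z₂)) / (k·(Z₂−Z₁))
e^(−0.258×2) = 0.5969; e^(−0.258×4.8) = 0.2898
⟨phi⟩ = 0.47 × (0.5969 − 0.2898) / (0.258 × 2.8) = 0.47 × 0.4250 = 0.1998

20.0%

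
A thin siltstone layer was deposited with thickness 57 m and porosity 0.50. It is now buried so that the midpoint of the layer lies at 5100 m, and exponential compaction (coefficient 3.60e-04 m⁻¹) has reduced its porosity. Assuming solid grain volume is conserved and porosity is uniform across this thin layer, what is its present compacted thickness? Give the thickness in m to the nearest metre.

Working in km (1 km = 1000 m; c in km⁻¹ = c in m⁻¹ × 1000):
Porosity at 5.1 km: phi = 0.5·exp(−0.36×5.1) = 0.0797
Solid-volume conservation: h(1−phi) = h₀(1−phi₀) ⇒ h = h₀·(1−phi₀)/(1−phi)
h = 0.057 × (1 − 0.5)/(1 − 0.0797) = 0.057 × 0.5433 = 0.0310 km

31 m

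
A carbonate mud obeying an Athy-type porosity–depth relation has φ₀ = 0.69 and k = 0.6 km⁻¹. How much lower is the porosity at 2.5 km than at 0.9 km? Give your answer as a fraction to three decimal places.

0.248

φ(0.9) = 0.69·e^(−0.6×0.9) = 0.4021
φ(2.5) = 0.69·e^(−0.6×2.5) = 0.1540
Δφ = 0.4021 − 0.1540 = 0.2481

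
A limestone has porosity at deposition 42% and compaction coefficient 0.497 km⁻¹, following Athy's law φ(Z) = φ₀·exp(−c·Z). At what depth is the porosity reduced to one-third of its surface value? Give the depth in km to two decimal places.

φ/φ₀ = 1/3 ⇒ exp(−c·Z) = 1/3 ⇒ Z = ln(3) / c
Z = 1.0986 / 0.497 = 2.210 km

2.21 km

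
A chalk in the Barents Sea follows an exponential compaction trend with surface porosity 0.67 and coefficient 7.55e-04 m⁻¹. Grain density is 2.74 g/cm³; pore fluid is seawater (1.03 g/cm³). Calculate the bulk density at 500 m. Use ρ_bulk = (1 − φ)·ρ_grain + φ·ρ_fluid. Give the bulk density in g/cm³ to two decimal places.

1.95 g/cm³

Working in km (1 km = 1000 m; c in km⁻¹ = c in m⁻¹ × 1000):
Porosity at depth: φ = 0.67·exp(−0.755×0.5) = 0.67×0.6856 = 0.4593
Bulk density: ρ_b = (1−φ)ρ_g + φ·ρ_f = 0.5407×2.74 + 0.4593×1.03
       = 1.481 + 0.473 = 1.955 g/cm³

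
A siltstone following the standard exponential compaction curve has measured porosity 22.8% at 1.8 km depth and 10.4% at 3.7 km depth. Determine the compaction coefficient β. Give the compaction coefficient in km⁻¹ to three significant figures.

0.413 km⁻¹

Athy: n(Z) = n₀ e^(−βZ) ⇒ n₁/n₂ = e^{β(Z₂−Z₁)} ⇒ β = ln(n₁/n₂)/(Z₂−Z₁)
β = ln(0.228/0.104) / (3.7 − 1.8) = ln(2.192) / 1.9 = 0.7850 / 1.9 = 0.4131 km⁻¹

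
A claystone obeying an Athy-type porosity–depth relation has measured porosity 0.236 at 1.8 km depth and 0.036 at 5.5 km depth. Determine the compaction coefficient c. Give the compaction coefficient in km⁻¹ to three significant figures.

Athy: phi(d) = phi₀ e^(−cd) ⇒ phi₁/phi₂ = e^{c(d₂−d₁)} ⇒ c = ln(phi₁/phi₂)/(d₂−d₁)
c = ln(0.236/0.036) / (5.5 − 1.8) = ln(6.556) / 3.7 = 1.8803 / 3.7 = 0.5082 km⁻¹

0.508 km⁻¹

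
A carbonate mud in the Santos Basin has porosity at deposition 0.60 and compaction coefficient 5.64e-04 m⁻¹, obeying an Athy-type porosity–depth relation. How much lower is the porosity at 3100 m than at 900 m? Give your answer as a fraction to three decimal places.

0.257

Working in km (1 km = 1000 m; c in km⁻¹ = c in m⁻¹ × 1000):
phi(0.9) = 0.6·e^(−0.564×0.9) = 0.3612
phi(3.1) = 0.6·e^(−0.564×3.1) = 0.1044
Δphi = 0.3612 − 0.1044 = 0.2567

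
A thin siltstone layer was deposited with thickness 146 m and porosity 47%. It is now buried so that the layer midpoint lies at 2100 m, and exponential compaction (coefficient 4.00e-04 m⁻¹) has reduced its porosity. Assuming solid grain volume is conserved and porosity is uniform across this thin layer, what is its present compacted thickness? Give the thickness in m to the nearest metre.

Working in km (1 km = 1000 m; k in km⁻¹ = k in m⁻¹ × 1000):
Porosity at 2.1 km: phi = 0.47·exp(−0.4×2.1) = 0.2029
Solid-volume conservation: h(1−phi) = h₀(1−phi₀) ⇒ h = h₀·(1−phi₀)/(1−phi)
h = 0.146 × (1 − 0.47)/(1 − 0.2029) = 0.146 × 0.6649 = 0.0971 km

97 m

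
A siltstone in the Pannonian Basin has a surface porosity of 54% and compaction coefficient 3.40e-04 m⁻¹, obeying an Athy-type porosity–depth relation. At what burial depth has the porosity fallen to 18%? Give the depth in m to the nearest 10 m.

Working in km (1 km = 1000 m; β in km⁻¹ = β in m⁻¹ × 1000):
Invert Athy's law: z = ln(φ₀/φ) / β
z = ln(0.54/0.18) / 0.34 = ln(3) / 0.34 = 1.0986 / 0.34 = 3.231 km

3230 m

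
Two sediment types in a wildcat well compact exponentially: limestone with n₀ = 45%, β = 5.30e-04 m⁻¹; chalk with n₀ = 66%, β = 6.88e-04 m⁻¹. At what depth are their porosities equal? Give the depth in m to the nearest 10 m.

Working in km (1 km = 1000 m; β in km⁻¹ = β in m⁻¹ × 1000):
Set n₀ₐ e^(−βₐd) = n₀ᵦ e^(−βᵦd) ⇒ ln(n₀ₐ/n₀ᵦ) = (βₐ − βᵦ)·d
d = ln(0.45/0.66) / (0.53 − 0.688) = -0.3830 / -0.158 = 2.424 km

2420 m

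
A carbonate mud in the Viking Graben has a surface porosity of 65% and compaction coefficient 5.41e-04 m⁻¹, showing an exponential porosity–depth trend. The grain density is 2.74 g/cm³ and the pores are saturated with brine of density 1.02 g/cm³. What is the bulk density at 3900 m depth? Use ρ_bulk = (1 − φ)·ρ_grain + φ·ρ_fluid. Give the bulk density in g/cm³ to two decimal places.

2.60 g/cm³

Working in km (1 km = 1000 m; β in km⁻¹ = β in m⁻¹ × 1000):
Porosity at depth: phi = 0.65·exp(−0.541×3.9) = 0.65×0.1213 = 0.0788
Bulk density: ρ_b = (1−phi)ρ_g + phi·ρ_f = 0.9212×2.74 + 0.0788×1.02
       = 2.524 + 0.080 = 2.604 g/cm³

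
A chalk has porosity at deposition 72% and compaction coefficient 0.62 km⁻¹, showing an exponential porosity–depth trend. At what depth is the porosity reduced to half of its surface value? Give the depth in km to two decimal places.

φ/φ₀ = 1/2 ⇒ exp(−β·Z) = 1/2 ⇒ Z = ln(2) / β
Z = 0.6931 / 0.62 = 1.118 km

1.12 km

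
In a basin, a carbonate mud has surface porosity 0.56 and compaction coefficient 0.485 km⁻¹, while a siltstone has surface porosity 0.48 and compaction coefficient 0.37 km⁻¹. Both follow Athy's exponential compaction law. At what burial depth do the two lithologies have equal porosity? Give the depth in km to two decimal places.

1.34 km

Set φ₀ₐ e^(−kₐz) = φ₀ᵦ e^(−kᵦz) ⇒ ln(φ₀ₐ/φ₀ᵦ) = (kₐ − kᵦ)·z
z = ln(0.56/0.48) / (0.485 − 0.37) = 0.1542 / 0.115 = 1.340 km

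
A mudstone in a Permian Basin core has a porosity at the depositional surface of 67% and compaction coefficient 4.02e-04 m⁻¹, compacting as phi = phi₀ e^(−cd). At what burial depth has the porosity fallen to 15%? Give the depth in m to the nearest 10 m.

3720 m

Working in km (1 km = 1000 m; c in km⁻¹ = c in m⁻¹ × 1000):
Invert Athy's law: d = ln(phi₀/phi) / c
d = ln(0.67/0.15) / 0.402 = ln(4.467) / 0.402 = 1.4966 / 0.402 = 3.723 km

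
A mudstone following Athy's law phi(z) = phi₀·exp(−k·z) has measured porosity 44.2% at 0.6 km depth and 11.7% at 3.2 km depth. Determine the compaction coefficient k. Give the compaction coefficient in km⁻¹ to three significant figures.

0.511 km⁻¹

Athy: phi(z) = phi₀ e^(−kz) ⇒ phi₁/phi₂ = e^{k(z₂−z₁)} ⇒ k = ln(phi₁/phi₂)/(z₂−z₁)
k = ln(0.442/0.117) / (3.2 − 0.6) = ln(3.778) / 2.6 = 1.3291 / 2.6 = 0.5112 km⁻¹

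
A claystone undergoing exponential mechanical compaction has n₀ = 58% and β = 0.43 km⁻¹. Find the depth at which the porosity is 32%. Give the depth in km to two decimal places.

1.38 km

Invert Athy's law: Z = ln(n₀/n) / β
Z = ln(0.58/0.32) / 0.43 = ln(1.812) / 0.43 = 0.5947 / 0.43 = 1.383 km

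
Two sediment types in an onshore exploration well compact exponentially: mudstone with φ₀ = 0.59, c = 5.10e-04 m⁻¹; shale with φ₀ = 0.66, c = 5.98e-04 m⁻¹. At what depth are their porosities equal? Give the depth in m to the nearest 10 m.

1270 m

Working in km (1 km = 1000 m; c in km⁻¹ = c in m⁻¹ × 1000):
Set φ₀ₐ e^(−cₐZ) = φ₀ᵦ e^(−cᵦZ) ⇒ ln(φ₀ₐ/φ₀ᵦ) = (cₐ − cᵦ)·Z
Z = ln(0.59/0.66) / (0.51 − 0.598) = -0.1121 / -0.088 = 1.274 km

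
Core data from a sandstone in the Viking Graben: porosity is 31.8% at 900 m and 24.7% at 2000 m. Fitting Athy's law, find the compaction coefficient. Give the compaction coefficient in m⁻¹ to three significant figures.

Working in km (1 km = 1000 m; k in km⁻¹ = k in m⁻¹ × 1000):
Athy: φ(Z) = φ₀ e^(−kZ) ⇒ φ₁/φ₂ = e^{k(Z₂−Z₁)} ⇒ k = ln(φ₁/φ₂)/(Z₂−Z₁)
k = ln(0.318/0.247) / (2 − 0.9) = ln(1.287) / 1.1 = 0.2527 / 1.1 = 0.2297 km⁻¹

0.000230 m⁻¹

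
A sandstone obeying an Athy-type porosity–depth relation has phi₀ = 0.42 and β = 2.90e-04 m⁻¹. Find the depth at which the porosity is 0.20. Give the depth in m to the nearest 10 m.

2560 m

Working in km (1 km = 1000 m; β in km⁻¹ = β in m⁻¹ × 1000):
Invert Athy's law: d = ln(phi₀/phi) / β
d = ln(0.42/0.2) / 0.29 = ln(2.1) / 0.29 = 0.7419 / 0.29 = 2.558 km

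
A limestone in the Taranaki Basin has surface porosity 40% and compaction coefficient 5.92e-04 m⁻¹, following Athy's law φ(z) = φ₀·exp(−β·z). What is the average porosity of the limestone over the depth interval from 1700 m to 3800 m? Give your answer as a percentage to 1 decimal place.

Working in km (1 km = 1000 m; β in km⁻¹ = β in m⁻¹ × 1000):
⟨φ⟩ = (1/(z₂−z₁)) ∫ φ₀ e^(−βz) dz = φ₀·(e^(−β·z₁) − e^(−β·z₂)) / (β·(z₂−z₁))
e^(−0.592×1.7) = 0.3655; e^(−0.592×3.8) = 0.1054
⟨φ⟩ = 0.4 × (0.3655 − 0.1054) / (0.592 × 2.1) = 0.4 × 0.2092 = 0.0837

8.4%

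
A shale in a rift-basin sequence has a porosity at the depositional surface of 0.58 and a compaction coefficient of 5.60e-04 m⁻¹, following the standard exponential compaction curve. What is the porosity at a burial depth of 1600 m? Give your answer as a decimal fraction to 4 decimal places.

0.2368

Working in km (1 km = 1000 m; β in km⁻¹ = β in m⁻¹ × 1000):
phi = phi₀·exp(−β·z) = 0.58 × exp(−0.56 × 1.6) = 0.58 × exp(−0.896)
  = 0.58 × 0.4082 = 0.2368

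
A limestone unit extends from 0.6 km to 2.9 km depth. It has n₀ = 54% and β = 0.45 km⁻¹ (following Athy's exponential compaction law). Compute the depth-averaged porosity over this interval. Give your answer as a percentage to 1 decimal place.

⟨n⟩ = (1/(d₂−d₁)) ∫ n₀ e^(−βd) dd = n₀·(e^(−β·d₁) − e^(−β·d₂)) / (β·(d₂−d₁))
e^(−0.45×0.6) = 0.7634; e^(−0.45×2.9) = 0.2712
⟨n⟩ = 0.54 × (0.7634 − 0.2712) / (0.45 × 2.3) = 0.54 × 0.4756 = 0.2568

25.7%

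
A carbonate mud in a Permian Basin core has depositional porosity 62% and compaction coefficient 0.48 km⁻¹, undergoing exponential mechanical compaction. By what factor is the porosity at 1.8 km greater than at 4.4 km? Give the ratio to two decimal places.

φ(d₁)/φ(d₂) = e^(−k·d₁)/e^(−k·d₂) = e^{k(d₂−d₁)}
= exp(0.48 × 2.6) = exp(1.248) = 3.4834

3.48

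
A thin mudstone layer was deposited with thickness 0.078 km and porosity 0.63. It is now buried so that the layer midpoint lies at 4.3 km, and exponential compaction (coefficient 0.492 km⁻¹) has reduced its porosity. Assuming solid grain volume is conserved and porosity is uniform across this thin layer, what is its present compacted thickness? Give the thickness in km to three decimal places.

Porosity at 4.3 km: φ = 0.63·exp(−0.492×4.3) = 0.0760
Solid-volume conservation: h(1−φ) = h₀(1−φ₀) ⇒ h = h₀·(1−φ₀)/(1−φ)
h = 0.078 × (1 − 0.63)/(1 − 0.0760) = 0.078 × 0.4004 = 0.0312 km

0.031 km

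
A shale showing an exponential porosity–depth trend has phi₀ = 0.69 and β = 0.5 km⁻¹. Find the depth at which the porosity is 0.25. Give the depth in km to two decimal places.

2.03 km

Invert Athy's law: d = ln(phi₀/phi) / β
d = ln(0.69/0.25) / 0.5 = ln(2.76) / 0.5 = 1.0152 / 0.5 = 2.030 km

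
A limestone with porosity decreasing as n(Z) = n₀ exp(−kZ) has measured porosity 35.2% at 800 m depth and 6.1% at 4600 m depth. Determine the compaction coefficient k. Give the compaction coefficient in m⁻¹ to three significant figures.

Working in km (1 km = 1000 m; k in km⁻¹ = k in m⁻¹ × 1000):
Athy: n(Z) = n₀ e^(−kZ) ⇒ n₁/n₂ = e^{k(Z₂−Z₁)} ⇒ k = ln(n₁/n₂)/(Z₂−Z₁)
k = ln(0.352/0.061) / (4.6 − 0.8) = ln(5.77) / 3.8 = 1.7528 / 3.8 = 0.4613 km⁻¹

0.000461 m⁻¹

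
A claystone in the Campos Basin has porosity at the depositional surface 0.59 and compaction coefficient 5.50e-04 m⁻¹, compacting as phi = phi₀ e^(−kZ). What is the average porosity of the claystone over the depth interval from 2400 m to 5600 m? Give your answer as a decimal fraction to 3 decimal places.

Working in km (1 km = 1000 m; k in km⁻¹ = k in m⁻¹ × 1000):
⟨phi⟩ = (1/(Z₂−Z₁)) ∫ phi₀ e^(−kZ) dZ = phi₀·(e^(−k·Z₁) − e^(−k·Z₂)) / (k·(Z₂−Z₁))
e^(−0.55×2.4) = 0.2671; e^(−0.55×5.6) = 0.0460
⟨phi⟩ = 0.59 × (0.2671 − 0.0460) / (0.55 × 3.2) = 0.59 × 0.1257 = 0.0741

0.074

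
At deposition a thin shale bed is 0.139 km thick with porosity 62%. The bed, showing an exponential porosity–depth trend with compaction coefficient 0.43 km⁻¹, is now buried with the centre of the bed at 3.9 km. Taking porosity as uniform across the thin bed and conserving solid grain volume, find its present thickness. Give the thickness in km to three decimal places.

Porosity at 3.9 km: φ = 0.62·exp(−0.43×3.9) = 0.1159
Solid-volume conservation: h(1−φ) = h₀(1−φ₀) ⇒ h = h₀·(1−φ₀)/(1−φ)
h = 0.139 × (1 − 0.62)/(1 − 0.1159) = 0.139 × 0.4298 = 0.0597 km

0.060 km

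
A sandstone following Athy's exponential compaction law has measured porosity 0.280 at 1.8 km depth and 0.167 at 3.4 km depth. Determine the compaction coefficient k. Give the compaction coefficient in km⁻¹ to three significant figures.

0.323 km⁻¹

Athy: φ(z) = φ₀ e^(−kz) ⇒ φ₁/φ₂ = e^{k(z₂−z₁)} ⇒ k = ln(φ₁/φ₂)/(z₂−z₁)
k = ln(0.28/0.167) / (3.4 − 1.8) = ln(1.677) / 1.6 = 0.5168 / 1.6 = 0.323 km⁻¹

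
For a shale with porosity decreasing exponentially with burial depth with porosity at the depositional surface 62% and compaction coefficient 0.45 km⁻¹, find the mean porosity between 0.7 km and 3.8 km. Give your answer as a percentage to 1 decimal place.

24.4%

⟨φ⟩ = (1/(Z₂−Z₁)) ∫ φ₀ e^(−kZ) dZ = φ₀·(e^(−k·Z₁) − e^(−k·Z₂)) / (k·(Z₂−Z₁))
e^(−0.45×0.7) = 0.7298; e^(−0.45×3.8) = 0.1809
⟨φ⟩ = 0.62 × (0.7298 − 0.1809) / (0.45 × 3.1) = 0.62 × 0.3935 = 0.2440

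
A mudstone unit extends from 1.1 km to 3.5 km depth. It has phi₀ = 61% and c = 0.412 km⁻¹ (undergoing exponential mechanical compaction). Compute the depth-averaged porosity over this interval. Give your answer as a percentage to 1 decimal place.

⟨phi⟩ = (1/(z₂−z₁)) ∫ phi₀ e^(−cz) dz = phi₀·(e^(−c·z₁) − e^(−c·z₂)) / (c·(z₂−z₁))
e^(−0.412×1.1) = 0.6356; e^(−0.412×3.5) = 0.2365
⟨phi⟩ = 0.61 × (0.6356 − 0.2365) / (0.412 × 2.4) = 0.61 × 0.4037 = 0.2462

24.6%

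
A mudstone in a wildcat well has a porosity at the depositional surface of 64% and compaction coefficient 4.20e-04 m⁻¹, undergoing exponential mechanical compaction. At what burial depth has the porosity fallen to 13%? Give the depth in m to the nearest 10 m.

3800 m

Working in km (1 km = 1000 m; β in km⁻¹ = β in m⁻¹ × 1000):
Invert Athy's law: d = ln(n₀/n) / β
d = ln(0.64/0.13) / 0.42 = ln(4.923) / 0.42 = 1.5939 / 0.42 = 3.795 km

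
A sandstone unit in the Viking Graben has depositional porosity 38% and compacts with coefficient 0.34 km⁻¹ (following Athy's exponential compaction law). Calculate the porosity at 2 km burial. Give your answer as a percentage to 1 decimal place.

19.3%

φ = φ₀·exp(−c·z) = 0.38 × exp(−0.34 × 2) = 0.38 × exp(−0.68)
  = 0.38 × 0.5066 = 0.1925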